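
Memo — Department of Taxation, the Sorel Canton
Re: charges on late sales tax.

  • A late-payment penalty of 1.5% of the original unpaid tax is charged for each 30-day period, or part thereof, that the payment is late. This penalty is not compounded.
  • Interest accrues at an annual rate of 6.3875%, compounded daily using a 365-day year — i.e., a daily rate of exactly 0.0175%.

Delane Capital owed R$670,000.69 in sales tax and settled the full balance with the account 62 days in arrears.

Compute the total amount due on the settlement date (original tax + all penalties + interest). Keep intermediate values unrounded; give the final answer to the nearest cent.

R$707,459.17

Penalty periods: ⌈62/30⌉ = 3; penalty = 3 × 1.5% × R$670,000.69 = R$30,150.03…
Interest: R$670,000.69 × ((1 + 0.000175)^62 − 1) = R$670,000.69 × 0.01090812… = R$7,308.4446…
Total = R$670,000.69 + R$30,150.0311… + R$7,308.4446… = R$707,459.17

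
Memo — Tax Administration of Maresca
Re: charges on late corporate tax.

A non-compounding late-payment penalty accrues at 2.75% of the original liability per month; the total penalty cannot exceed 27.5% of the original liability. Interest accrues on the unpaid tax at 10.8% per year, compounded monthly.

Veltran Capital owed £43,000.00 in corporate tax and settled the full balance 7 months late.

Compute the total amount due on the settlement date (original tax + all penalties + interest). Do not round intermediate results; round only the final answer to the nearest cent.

£54,060.75

Penalty: 7 × 2.75% × £43,000.00 = £8,277.50 (below the 27.5% cap of £11,825.00)
Interest (10.8%/yr ÷ 12 = 0.9%/month): £43,000.00 × ((1 + 0.009)^7 − 1) = £2,783.2501…
Total = £43,000.00 + £8,277.5000 + £2,783.2501… = £54,060.75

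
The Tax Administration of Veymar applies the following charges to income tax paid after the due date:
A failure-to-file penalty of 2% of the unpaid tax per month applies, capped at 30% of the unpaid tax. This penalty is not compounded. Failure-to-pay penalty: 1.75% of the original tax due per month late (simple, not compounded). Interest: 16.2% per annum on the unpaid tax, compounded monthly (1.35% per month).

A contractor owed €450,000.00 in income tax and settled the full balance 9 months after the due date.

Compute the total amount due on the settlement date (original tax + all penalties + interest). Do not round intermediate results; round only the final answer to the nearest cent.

Failure-to-file: 9 × 2% × €450,000.00 = €81,000.00 (under the 30% cap)
Failure-to-pay penalty: 9 × 1.75% × €450,000.00 = €70,875.00
Interest: €450,000.00 × ((1 + 0.0135)^9 − 1) = €450,000.00 × 0.1282719… = €57,722.3611…
Total = €450,000.00 + €151,875.0000 + €57,722.3611… = €659,597.36

€659,597.36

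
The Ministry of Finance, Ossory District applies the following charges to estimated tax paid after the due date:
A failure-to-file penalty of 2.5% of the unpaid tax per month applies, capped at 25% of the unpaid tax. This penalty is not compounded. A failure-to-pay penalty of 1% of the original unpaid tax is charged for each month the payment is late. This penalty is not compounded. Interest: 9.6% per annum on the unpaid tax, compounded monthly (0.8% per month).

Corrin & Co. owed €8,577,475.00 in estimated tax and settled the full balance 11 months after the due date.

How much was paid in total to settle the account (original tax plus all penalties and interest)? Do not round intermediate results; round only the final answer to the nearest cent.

€12,451,112.86

Failure-to-file: 11 × 2.5% × €8,577,475.00 = €2,358,805.63…, capped at 25% × €8,577,475.00 = €2,144,368.75
Failure-to-pay penalty = 1% × €8,577,475.00 × 11 mo = €943,522.25
Interest: €8,577,475.00 × ((1 + 0.008)^11 − 1) = €8,577,475.00 × 0.0916058… = €785,746.8620…
Total = €8,577,475.00 + €3,087,891.0000 + €785,746.8620… = €12,451,112.86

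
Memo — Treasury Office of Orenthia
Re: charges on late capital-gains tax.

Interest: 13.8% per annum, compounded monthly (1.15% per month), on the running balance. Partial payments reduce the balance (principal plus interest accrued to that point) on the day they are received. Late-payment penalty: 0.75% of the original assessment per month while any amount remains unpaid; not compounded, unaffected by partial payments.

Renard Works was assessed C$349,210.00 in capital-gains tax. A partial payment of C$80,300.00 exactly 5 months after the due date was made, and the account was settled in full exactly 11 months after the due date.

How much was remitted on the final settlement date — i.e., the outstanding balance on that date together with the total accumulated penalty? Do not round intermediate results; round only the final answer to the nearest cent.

Balance at month 5: C$349,210.0000 × (1 + 0.0115)^5 = C$369,756.7469…
After C$80,300.00 payment: C$369,756.7469… − C$80,300.00 = C$289,456.7469…
Balance at month 11: C$289,456.7469… × (1 + 0.0115)^6 = C$310,012.3531…
Penalty: 11 × 0.75% × C$349,210.00 = C$28,809.83…
Final settlement = outstanding balance + penalty = C$310,012.3531… + C$28,809.83… = C$338,822.18

C$338,822.18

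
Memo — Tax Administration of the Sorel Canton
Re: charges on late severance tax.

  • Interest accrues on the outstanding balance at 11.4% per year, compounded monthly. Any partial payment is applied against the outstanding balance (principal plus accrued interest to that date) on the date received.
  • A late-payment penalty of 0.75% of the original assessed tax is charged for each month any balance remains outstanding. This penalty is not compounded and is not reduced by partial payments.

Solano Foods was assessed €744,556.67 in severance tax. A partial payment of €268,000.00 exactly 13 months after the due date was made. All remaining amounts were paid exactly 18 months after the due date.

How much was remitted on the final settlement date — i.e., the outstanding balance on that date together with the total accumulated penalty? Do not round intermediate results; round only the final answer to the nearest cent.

€702,237.82

Monthly rate = 11.4% ÷ 12 = 0.95%
Balance at month 13: €744,556.6700 × (1 + 0.0095)^13 = €841,937.7088…
After €268,000.00 payment: €841,937.7088… − €268,000.00 = €573,937.7088…
Balance at month 18: €573,937.7088… × (1 + 0.0095)^5 = €601,722.6730…
Penalty: 18 × 0.75% × €744,556.67 = €100,515.15…
Final settlement = outstanding balance + penalty = €601,722.6730… + €100,515.15… = €702,237.82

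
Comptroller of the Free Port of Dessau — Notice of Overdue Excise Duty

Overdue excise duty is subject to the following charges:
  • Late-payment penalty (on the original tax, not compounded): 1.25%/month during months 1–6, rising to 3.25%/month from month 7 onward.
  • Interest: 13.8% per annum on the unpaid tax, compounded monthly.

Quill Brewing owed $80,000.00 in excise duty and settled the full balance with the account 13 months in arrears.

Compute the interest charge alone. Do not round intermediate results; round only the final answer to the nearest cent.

$12,821.06

Interest (13.8%/yr ÷ 12 = 1.15%/month): $80,000.00 × ((1 + 0.0115)^13 − 1) = $12,821.0591…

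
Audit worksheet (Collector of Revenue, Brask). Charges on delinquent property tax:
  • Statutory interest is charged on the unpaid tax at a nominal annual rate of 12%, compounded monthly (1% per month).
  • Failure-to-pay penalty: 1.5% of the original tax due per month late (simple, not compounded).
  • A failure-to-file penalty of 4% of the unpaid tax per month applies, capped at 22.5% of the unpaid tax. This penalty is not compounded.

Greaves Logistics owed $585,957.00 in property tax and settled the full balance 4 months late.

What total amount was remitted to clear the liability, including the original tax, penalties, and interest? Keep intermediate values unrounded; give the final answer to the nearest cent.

$738,659.74

Failure-to-file: 4 × 4% × $585,957.00 = $93,753.12 (under the 22.5% cap)
Failure-to-pay penalty: 4 × 1.5% × $585,957.00 = $35,157.42
Interest: $585,957.00 × ((1 + 0.01)^4 − 1) = $585,957.00 × 0.0406040… = $23,792.2039…
Total = $585,957.00 + $128,910.5400 + $23,792.2039… = $738,659.74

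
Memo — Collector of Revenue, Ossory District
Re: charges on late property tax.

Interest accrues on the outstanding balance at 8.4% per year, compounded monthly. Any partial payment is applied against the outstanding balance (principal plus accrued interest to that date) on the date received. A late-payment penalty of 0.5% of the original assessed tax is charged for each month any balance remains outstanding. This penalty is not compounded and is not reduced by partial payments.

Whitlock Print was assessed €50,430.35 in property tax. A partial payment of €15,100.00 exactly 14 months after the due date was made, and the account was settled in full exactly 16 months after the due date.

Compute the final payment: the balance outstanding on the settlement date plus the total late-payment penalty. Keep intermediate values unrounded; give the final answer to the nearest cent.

Monthly rate = 8.4% ÷ 12 = 0.7%
Balance at month 14: €50,430.3500 × (1 + 0.007)^14 = €55,603.8125…
After €15,100.00 payment: €55,603.8125… − €15,100.00 = €40,503.8125…
Balance at month 16: €40,503.8125… × (1 + 0.007)^2 = €41,072.8505…
Penalty: 16 × 0.5% × €50,430.35 = €4,034.43…
Final settlement = outstanding balance + penalty = €41,072.8505… + €4,034.43… = €45,107.28

€45,107.28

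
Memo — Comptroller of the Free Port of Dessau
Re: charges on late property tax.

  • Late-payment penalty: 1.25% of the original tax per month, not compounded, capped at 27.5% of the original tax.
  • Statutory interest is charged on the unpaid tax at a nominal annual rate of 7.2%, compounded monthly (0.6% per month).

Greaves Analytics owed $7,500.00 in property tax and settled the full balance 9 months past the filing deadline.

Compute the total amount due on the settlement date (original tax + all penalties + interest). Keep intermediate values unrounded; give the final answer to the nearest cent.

Penalty: 9 × 1.25% × $7,500.00 = $843.75 (below the 27.5% cap of $2,062.50)
Interest: $7,500.00 × ((1 + 0.006)^9 − 1) = $7,500.00 × 0.0553143… = $414.8573…
Total = $7,500.00 + $843.7500 + $414.8573… = $8,758.61

$8,758.61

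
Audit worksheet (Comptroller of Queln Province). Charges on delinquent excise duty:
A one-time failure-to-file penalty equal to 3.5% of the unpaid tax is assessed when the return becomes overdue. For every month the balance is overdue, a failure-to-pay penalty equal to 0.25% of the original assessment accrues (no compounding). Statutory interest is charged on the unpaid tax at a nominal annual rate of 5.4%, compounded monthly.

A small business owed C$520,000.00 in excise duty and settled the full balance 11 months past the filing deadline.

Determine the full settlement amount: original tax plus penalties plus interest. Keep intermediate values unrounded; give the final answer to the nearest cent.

Failure-to-file penalty: 3.5% × C$520,000.00 = C$18,200.00
Failure-to-pay penalty: 11 × 0.25% × C$520,000.00 = C$14,300.00
Interest (5.4%/yr ÷ 12 = 0.45%/month): C$520,000.00 × ((1 + 0.0045)^11 − 1) = C$26,327.0393…
Total = C$520,000.00 + C$32,500.0000 + C$26,327.0393… = C$578,827.04

C$578,827.04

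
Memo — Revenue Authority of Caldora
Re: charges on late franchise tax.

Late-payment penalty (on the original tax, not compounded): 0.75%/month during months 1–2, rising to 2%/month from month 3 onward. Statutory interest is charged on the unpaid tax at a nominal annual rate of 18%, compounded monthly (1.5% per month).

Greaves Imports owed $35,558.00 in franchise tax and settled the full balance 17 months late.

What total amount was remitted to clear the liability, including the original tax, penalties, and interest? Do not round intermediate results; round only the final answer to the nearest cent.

$57,000.20

Penalty, months 1–2: 2 × 0.75% × $35,558.00 = $533.37
Penalty, months 3–17: 15 × 2% × $35,558.00 = $10,667.40
Interest: $35,558.00 × ((1 + 0.015)^17 − 1) = $35,558.00 × 0.2880203… = $10,241.4269…
Total = $35,558.00 + $11,200.7700 + $10,241.4269… = $57,000.20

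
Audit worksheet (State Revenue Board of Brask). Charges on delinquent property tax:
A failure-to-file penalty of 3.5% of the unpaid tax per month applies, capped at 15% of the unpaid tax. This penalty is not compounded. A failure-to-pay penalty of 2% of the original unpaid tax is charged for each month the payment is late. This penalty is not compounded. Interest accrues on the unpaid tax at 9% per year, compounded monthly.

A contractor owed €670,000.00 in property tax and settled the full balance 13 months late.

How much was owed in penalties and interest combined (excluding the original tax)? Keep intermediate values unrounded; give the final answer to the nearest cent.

€343,047.00

Failure-to-file: 13 × 3.5% × €670,000.00 = €304,850.00, capped at 15% × €670,000.00 = €100,500.00
Failure-to-pay penalty: 13 × 2% × €670,000.00 = €174,200.00
Interest (9%/yr ÷ 12 = 0.75%/month): €670,000.00 × ((1 + 0.0075)^13 − 1) = €68,347.0011…
Penalties + interest = €274,700.0000 + €68,347.0011… = €343,047.00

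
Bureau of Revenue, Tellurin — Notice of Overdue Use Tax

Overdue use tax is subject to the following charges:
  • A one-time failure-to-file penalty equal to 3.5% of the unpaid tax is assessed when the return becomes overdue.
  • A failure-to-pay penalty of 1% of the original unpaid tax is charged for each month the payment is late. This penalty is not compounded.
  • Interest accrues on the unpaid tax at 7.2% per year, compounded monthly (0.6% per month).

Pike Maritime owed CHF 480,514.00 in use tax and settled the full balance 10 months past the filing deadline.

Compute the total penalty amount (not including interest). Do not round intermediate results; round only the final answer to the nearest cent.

Failure-to-file penalty: 3.5% × CHF 480,514.00 = CHF 16,817.99
Failure-to-pay penalty: 10 × 1% × CHF 480,514.00 = CHF 48,051.40
Total penalty = CHF 16,817.99 + CHF 48,051.40 = CHF 64,869.39

CHF 64,869.39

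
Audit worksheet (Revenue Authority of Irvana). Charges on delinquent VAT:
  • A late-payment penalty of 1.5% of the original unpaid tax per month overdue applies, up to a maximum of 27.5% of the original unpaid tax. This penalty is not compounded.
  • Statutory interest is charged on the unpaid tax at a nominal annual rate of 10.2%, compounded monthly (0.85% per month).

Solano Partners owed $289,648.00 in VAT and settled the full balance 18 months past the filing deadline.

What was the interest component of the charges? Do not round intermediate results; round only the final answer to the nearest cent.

Interest: $289,648.00 × ((1 + 0.0085)^18 − 1) = $289,648.00 × 0.1645717… = $47,667.8744…

$47,667.87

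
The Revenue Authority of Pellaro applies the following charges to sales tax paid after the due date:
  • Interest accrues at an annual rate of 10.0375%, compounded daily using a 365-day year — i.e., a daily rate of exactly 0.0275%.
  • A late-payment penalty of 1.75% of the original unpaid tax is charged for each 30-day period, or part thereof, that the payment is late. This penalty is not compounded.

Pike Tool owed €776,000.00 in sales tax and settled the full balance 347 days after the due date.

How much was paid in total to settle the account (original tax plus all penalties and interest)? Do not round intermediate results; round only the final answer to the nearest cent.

€1,016,646.82

Penalty periods: ⌈347/30⌉ = 12; penalty = 12 × 1.75% × €776,000.00 = €162,960.00
Interest: €776,000.00 × ((1 + 0.000275)^347 − 1) = €776,000.00 × 0.10011188… = €77,686.8170…
Total = €776,000.00 + €162,960.0000 + €77,686.8170… = €1,016,646.82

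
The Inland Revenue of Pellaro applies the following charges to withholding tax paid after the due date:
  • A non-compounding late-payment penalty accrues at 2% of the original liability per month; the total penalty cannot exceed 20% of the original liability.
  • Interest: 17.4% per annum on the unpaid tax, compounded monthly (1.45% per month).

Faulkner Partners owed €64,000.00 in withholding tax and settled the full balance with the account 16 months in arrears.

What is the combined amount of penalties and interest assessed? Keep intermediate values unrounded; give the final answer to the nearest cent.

€29,377.32

Penalty (uncapped): 16 × 2% × €64,000.00 = €20,480.00; cap = 20% × €64,000.00 = €12,800.00 → penalty = €12,800.00
Interest: €64,000.00 × ((1 + 0.0145)^16 − 1) = €64,000.00 × 0.2590206… = €16,577.3158…
Penalties + interest = €12,800.0000 + €16,577.3158… = €29,377.32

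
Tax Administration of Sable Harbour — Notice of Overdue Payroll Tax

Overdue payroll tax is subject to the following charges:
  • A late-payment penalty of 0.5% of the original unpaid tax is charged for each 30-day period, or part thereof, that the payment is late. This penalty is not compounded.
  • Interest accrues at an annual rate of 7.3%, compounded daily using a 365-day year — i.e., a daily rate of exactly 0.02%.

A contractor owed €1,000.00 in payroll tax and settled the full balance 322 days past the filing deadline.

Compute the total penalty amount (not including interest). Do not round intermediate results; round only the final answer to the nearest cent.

€55.00

Penalty periods: ⌈322/30⌉ = 11; penalty = 11 × 0.5% × €1,000.00 = €55.00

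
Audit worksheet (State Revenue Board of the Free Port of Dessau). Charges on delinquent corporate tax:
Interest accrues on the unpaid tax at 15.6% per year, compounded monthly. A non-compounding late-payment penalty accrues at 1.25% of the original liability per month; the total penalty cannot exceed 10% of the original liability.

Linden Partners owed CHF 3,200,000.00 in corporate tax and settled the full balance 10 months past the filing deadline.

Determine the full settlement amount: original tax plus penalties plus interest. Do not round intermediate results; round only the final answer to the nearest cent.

CHF 3,961,199.14

Penalty (uncapped): 10 × 1.25% × CHF 3,200,000.00 = CHF 400,000.00; cap = 10% × CHF 3,200,000.00 = CHF 320,000.00 → penalty = CHF 320,000.00
Interest (15.6%/yr ÷ 12 = 1.3%/month): CHF 3,200,000.00 × ((1 + 0.013)^10 − 1) = CHF 441,199.1437…
Total = CHF 3,200,000.00 + CHF 320,000.0000 + CHF 441,199.1437… = CHF 3,961,199.14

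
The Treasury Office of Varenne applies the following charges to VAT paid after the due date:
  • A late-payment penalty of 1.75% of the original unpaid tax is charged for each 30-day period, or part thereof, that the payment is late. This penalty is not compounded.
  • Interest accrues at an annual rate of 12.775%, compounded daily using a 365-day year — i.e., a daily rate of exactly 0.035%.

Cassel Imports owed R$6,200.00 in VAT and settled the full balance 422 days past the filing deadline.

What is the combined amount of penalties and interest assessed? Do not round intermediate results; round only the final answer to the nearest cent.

Penalty periods: ⌈422/30⌉ = 15; penalty = 15 × 1.75% × R$6,200.00 = R$1,627.50
Interest: R$6,200.00 × ((1 + 0.00035)^422 − 1) = R$6,200.00 × 0.15913514… = R$986.6379…
Penalties + interest = R$1,627.5000 + R$986.6379… = R$2,614.14

R$2,614.14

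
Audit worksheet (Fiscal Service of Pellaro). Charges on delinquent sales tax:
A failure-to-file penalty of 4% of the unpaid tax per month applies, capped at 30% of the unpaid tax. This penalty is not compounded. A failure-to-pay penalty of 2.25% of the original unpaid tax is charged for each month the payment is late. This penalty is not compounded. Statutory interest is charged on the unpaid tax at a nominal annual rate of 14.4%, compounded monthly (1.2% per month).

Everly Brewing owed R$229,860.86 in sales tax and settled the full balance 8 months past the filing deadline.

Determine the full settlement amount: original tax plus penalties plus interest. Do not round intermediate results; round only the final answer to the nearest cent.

R$363,210.09

Failure-to-file: 8 × 4% × R$229,860.86 = R$73,555.48…, capped at 30% × R$229,860.86 = R$68,958.26…
Failure-to-pay penalty: 8 × 2.25% × R$229,860.86 = R$41,374.95…
Interest: R$229,860.86 × ((1 + 0.012)^8 − 1) = R$229,860.86 × 0.1001302… = R$23,016.0216…
Total = R$229,860.86 + R$110,333.2128 + R$23,016.0216… = R$363,210.09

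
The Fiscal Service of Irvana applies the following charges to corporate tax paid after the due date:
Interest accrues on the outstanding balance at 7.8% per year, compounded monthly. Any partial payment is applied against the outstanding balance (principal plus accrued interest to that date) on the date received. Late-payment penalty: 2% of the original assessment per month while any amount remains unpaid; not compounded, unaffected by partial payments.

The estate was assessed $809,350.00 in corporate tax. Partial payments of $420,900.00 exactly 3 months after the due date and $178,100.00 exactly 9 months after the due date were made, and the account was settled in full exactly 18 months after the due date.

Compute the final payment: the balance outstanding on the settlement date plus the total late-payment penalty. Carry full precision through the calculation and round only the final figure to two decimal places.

$548,175.17

Monthly rate = 7.8% ÷ 12 = 0.65%
Balance at month 3: $809,350.0000 × (1 + 0.0065)^3 = $825,235.1324…
After $420,900.00 payment: $825,235.1324… − $420,900.00 = $404,335.1324…
Balance at month 9: $404,335.1324… × (1 + 0.0065)^6 = $420,362.6816…
After $178,100.00 payment: $420,362.6816… − $178,100.00 = $242,262.6816…
Balance at month 18: $242,262.6816… × (1 + 0.0065)^9 = $256,809.1735…
Penalty: 18 × 2% × $809,350.00 = $291,366.00
Final settlement = outstanding balance + penalty = $256,809.1735… + $291,366.00 = $548,175.17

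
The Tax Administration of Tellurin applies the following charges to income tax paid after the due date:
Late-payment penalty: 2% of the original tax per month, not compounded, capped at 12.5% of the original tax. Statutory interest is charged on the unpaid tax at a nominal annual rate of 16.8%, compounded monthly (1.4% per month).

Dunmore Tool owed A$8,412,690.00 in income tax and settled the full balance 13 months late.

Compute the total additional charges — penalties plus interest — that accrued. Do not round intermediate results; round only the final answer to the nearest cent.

A$2,718,148.19

Penalty (uncapped): 13 × 2% × A$8,412,690.00 = A$2,187,299.40; cap = 12.5% × A$8,412,690.00 = A$1,051,586.25 → penalty = A$1,051,586.25
Interest: A$8,412,690.00 × ((1 + 0.014)^13 − 1) = A$8,412,690.00 × 0.1981010… = A$1,666,561.9376…
Penalties + interest = A$1,051,586.2500 + A$1,666,561.9376… = A$2,718,148.19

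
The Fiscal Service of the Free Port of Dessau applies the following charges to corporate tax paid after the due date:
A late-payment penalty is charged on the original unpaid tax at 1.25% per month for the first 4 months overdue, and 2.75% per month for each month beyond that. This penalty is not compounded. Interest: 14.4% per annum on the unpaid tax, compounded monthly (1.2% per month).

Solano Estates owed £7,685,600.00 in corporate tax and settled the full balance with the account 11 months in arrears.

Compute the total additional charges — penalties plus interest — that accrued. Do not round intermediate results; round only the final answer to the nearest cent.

Penalty, months 1–4: 4 × 1.25% × £7,685,600.00 = £384,280.00
Penalty, months 5–11: 7 × 2.75% × £7,685,600.00 = £1,479,478.00
Interest: £7,685,600.00 × ((1 + 0.012)^11 − 1) = £7,685,600.00 × 0.1402121… = £1,077,613.9561…
Penalties + interest = £1,863,758.0000 + £1,077,613.9561… = £2,941,371.96

£2,941,371.96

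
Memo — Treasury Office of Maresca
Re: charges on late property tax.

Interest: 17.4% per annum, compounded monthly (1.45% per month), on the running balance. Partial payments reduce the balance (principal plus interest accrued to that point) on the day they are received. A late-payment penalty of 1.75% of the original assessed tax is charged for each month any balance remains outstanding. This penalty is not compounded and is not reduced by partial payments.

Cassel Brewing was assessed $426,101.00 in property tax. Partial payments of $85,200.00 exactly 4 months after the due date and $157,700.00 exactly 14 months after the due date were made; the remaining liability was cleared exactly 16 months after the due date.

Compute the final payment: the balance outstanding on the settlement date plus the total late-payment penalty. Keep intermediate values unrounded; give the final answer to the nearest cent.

Balance at month 4: $426,101.0000 × (1 + 0.0145)^4 = $451,357.5993…
After $85,200.00 payment: $451,357.5993… − $85,200.00 = $366,157.5993…
Balance at month 14: $366,157.5993… × (1 + 0.0145)^10 = $422,852.1720…
After $157,700.00 payment: $422,852.1720… − $157,700.00 = $265,152.1720…
Balance at month 16: $265,152.1720… × (1 + 0.0145)^2 = $272,897.3333…
Penalty: 16 × 1.75% × $426,101.00 = $119,308.28
Final settlement = outstanding balance + penalty = $272,897.3333… + $119,308.28 = $392,205.61

$392,205.61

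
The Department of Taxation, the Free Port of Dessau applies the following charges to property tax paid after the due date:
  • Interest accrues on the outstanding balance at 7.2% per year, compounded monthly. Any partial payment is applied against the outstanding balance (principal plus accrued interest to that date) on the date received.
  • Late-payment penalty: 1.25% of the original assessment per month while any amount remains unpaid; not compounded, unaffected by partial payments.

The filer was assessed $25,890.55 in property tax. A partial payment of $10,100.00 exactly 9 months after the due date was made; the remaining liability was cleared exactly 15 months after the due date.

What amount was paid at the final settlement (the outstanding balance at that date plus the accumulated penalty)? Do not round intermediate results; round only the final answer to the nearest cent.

Monthly rate = 7.2% ÷ 12 = 0.6%
Balance at month 9: $25,890.5500 × (1 + 0.006)^9 = $27,322.6679…
After $10,100.00 payment: $27,322.6679… − $10,100.00 = $17,222.6679…
Balance at month 15: $17,222.6679… × (1 + 0.006)^6 = $17,852.0589…
Penalty: 15 × 1.25% × $25,890.55 = $4,854.48…
Final settlement = outstanding balance + penalty = $17,852.0589… + $4,854.48… = $22,706.54

$22,706.54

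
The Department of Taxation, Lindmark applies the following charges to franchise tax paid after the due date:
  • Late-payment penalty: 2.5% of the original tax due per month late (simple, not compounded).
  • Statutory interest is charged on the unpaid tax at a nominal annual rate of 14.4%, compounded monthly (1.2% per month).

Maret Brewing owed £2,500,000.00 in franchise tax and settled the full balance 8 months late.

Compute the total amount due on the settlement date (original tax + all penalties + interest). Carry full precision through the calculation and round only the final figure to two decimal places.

Late-payment penalty: 8 × 2.5% × £2,500,000.00 = £500,000.00
Interest: £2,500,000.00 × ((1 + 0.012)^8 − 1) = £2,500,000.00 × 0.1001302… = £250,325.5838…
Total = £2,500,000.00 + £500,000.0000 + £250,325.5838… = £3,250,325.58

£3,250,325.58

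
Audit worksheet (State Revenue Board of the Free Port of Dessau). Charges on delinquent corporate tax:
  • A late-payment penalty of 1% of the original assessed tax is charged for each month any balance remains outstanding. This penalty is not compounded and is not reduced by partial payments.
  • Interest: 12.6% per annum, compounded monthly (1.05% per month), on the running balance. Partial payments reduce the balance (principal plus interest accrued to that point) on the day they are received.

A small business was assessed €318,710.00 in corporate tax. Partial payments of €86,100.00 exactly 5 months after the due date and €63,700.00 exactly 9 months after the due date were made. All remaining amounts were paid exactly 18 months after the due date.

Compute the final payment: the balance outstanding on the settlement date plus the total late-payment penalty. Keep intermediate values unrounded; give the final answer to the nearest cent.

€273,402.24

Balance at month 5: €318,710.0000 × (1 + 0.0105)^5 = €335,797.3617…
After €86,100.00 payment: €335,797.3617… − €86,100.00 = €249,697.3617…
Balance at month 9: €249,697.3617… × (1 + 0.0105)^4 = €260,350.9849…
After €63,700.00 payment: €260,350.9849… − €63,700.00 = €196,650.9849…
Balance at month 18: €196,650.9849… × (1 + 0.0105)^9 = €216,034.4375…
Penalty: 18 × 1% × €318,710.00 = €57,367.80
Final settlement = outstanding balance + penalty = €216,034.4375… + €57,367.80 = €273,402.24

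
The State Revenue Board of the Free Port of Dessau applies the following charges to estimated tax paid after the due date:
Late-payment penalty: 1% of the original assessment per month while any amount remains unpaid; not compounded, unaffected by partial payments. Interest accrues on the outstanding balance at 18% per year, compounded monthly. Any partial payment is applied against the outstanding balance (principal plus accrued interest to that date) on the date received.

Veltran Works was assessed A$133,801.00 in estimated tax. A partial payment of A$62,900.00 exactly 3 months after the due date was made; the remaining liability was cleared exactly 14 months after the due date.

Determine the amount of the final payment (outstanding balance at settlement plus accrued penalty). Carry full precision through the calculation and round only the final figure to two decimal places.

Monthly rate = 18% ÷ 12 = 1.5%
Balance at month 3: A$133,801.0000 × (1 + 0.015)^3 = A$139,912.8123…
After A$62,900.00 payment: A$139,912.8123… − A$62,900.00 = A$77,012.8123…
Balance at month 14: A$77,012.8123… × (1 + 0.015)^11 = A$90,717.1604…
Penalty: 14 × 1% × A$133,801.00 = A$18,732.14
Final settlement = outstanding balance + penalty = A$90,717.1604… + A$18,732.14 = A$109,449.30

A$109,449.30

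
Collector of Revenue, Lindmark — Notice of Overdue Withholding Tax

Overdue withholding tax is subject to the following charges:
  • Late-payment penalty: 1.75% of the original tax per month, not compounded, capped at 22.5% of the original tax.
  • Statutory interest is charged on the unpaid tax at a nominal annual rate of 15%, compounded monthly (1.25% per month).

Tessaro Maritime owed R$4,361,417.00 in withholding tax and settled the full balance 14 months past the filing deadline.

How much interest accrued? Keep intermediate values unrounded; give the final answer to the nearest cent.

R$828,471.87

Interest: R$4,361,417.00 × ((1 + 0.0125)^14 − 1) = R$4,361,417.00 × 0.1899547… = R$828,471.8696…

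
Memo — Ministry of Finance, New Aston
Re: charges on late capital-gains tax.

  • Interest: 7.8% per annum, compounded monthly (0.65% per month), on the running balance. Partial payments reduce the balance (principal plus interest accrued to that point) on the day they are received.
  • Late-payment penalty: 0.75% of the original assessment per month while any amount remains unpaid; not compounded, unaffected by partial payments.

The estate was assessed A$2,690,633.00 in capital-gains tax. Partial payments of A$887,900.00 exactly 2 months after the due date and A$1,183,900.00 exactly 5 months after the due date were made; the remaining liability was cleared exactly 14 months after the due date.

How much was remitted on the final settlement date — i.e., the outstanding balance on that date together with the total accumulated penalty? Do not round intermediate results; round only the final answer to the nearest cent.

Balance at month 2: A$2,690,633.0000 × (1 + 0.0065)^2 = A$2,725,724.9082…
After A$887,900.00 payment: A$2,725,724.9082… − A$887,900.00 = A$1,837,824.9082…
Balance at month 5: A$1,837,824.9082… × (1 + 0.0065)^3 = A$1,873,895.9430…
After A$1,183,900.00 payment: A$1,873,895.9430… − A$1,183,900.00 = A$689,995.9430…
Balance at month 14: A$689,995.9430… × (1 + 0.0065)^9 = A$731,426.2628…
Penalty: 14 × 0.75% × A$2,690,633.00 = A$282,516.47…
Final settlement = outstanding balance + penalty = A$731,426.2628… + A$282,516.47… = A$1,013,942.73

A$1,013,942.73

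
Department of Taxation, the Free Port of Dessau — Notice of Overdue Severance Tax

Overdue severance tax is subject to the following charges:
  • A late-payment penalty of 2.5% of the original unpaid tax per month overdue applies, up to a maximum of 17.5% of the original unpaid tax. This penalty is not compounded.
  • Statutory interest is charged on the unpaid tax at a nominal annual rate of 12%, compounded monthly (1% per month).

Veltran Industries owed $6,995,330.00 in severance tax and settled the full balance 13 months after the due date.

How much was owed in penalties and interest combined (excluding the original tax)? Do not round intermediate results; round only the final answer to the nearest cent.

Penalty (uncapped): 13 × 2.5% × $6,995,330.00 = $2,273,482.25; cap = 17.5% × $6,995,330.00 = $1,224,182.75 → penalty = $1,224,182.75
Interest: $6,995,330.00 × ((1 + 0.01)^13 − 1) = $6,995,330.00 × 0.1380933… = $966,008.0674…
Penalties + interest = $1,224,182.7500 + $966,008.0674… = $2,190,190.82

$2,190,190.82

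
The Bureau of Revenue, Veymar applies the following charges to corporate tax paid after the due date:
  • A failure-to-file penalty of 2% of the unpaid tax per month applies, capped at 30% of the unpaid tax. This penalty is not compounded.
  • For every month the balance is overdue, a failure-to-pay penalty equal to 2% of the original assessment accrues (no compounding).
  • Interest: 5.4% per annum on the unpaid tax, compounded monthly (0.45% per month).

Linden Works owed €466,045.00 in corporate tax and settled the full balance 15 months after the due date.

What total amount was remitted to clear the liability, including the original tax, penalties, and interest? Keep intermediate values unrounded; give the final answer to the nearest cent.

€778,140.55

Failure-to-file: 15 × 2% × €466,045.00 = €139,813.50, capped at 30% × €466,045.00 = €139,813.50
Failure-to-pay penalty: 15 × 2% × €466,045.00 = €139,813.50
Interest: €466,045.00 × ((1 + 0.0045)^15 − 1) = €466,045.00 × 0.0696683… = €32,468.5522…
Total = €466,045.00 + €279,627.0000 + €32,468.5522… = €778,140.55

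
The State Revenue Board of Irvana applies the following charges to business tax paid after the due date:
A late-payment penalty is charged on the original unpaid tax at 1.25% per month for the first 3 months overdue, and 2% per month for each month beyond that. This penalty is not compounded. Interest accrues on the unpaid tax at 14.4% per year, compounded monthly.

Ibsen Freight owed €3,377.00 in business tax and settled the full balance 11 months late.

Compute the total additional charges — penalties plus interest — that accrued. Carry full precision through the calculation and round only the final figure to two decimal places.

€1,140.45

Penalty, months 1–3: 3 × 1.25% × €3,377.00 = €126.64…
Penalty, months 4–11: 8 × 2% × €3,377.00 = €540.32
Interest (14.4%/yr ÷ 12 = 1.2%/month): €3,377.00 × ((1 + 0.012)^11 − 1) = €473.4962…
Penalties + interest = €666.9575 + €473.4962… = €1,140.45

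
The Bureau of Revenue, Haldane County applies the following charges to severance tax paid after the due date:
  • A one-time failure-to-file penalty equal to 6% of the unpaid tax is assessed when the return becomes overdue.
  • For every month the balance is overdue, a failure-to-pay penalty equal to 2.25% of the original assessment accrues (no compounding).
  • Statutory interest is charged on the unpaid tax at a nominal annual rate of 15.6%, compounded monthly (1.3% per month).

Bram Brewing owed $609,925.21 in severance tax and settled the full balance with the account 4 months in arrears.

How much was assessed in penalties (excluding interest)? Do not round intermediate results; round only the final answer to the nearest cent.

$91,488.78

Failure-to-file penalty: 6% × $609,925.21 = $36,595.51…
Failure-to-pay penalty: 4 × 2.25% × $609,925.21 = $54,893.27…
Total penalty = $36,595.51… + $54,893.27… = $91,488.78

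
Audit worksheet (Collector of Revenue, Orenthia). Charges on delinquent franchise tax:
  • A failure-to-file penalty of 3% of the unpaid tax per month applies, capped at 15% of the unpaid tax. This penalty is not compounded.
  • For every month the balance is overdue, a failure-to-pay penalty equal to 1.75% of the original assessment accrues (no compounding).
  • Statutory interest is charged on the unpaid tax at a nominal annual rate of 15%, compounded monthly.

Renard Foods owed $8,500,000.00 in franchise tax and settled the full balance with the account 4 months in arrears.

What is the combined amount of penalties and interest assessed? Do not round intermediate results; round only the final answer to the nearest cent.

Failure-to-file: 4 × 3% × $8,500,000.00 = $1,020,000.00 (under the 15% cap)
Failure-to-pay penalty: 4 × 1.75% × $8,500,000.00 = $595,000.00
Interest (15%/yr ÷ 12 = 1.25%/month): $8,500,000.00 × ((1 + 0.0125)^4 − 1) = $433,035.3638…
Penalties + interest = $1,615,000.0000 + $433,035.3638… = $2,048,035.36

$2,048,035.36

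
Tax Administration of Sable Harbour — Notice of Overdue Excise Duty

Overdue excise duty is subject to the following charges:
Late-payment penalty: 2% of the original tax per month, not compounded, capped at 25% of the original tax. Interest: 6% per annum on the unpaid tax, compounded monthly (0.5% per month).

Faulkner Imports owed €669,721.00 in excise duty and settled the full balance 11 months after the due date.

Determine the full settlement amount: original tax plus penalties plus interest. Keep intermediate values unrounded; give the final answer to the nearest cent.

Penalty: 11 × 2% × €669,721.00 = €147,338.62 (below the 25% cap of €167,430.25)
Interest: €669,721.00 × ((1 + 0.005)^11 − 1) = €669,721.00 × 0.0563958… = €37,769.4735…
Total = €669,721.00 + €147,338.6200 + €37,769.4735… = €854,829.09

€854,829.09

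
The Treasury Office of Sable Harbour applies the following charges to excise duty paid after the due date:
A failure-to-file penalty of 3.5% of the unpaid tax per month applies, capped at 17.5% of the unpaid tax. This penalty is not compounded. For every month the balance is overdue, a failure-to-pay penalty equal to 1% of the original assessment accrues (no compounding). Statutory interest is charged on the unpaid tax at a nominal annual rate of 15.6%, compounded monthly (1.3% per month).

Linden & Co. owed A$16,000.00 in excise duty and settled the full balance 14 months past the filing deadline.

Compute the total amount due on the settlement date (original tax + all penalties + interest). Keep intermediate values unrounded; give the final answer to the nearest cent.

Failure-to-file: 14 × 3.5% × A$16,000.00 = A$7,840.00, capped at 17.5% × A$16,000.00 = A$2,800.00
Failure-to-pay penalty = 1% × A$16,000.00 × 14 mo = A$2,240.00
Interest: A$16,000.00 × ((1 + 0.013)^14 − 1) = A$16,000.00 × 0.1982081… = A$3,171.3289…
Total = A$16,000.00 + A$5,040.0000 + A$3,171.3289… = A$24,211.33

A$24,211.33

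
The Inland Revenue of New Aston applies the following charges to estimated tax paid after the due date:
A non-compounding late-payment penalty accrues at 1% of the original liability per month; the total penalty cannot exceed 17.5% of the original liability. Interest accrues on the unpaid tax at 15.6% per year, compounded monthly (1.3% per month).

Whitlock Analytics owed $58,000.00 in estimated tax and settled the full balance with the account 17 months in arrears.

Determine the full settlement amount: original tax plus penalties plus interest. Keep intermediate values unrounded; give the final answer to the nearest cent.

Penalty: 17 × 1% × $58,000.00 = $9,860.00 (below the 17.5% cap of $10,150.00)
Interest: $58,000.00 × ((1 + 0.013)^17 − 1) = $58,000.00 × 0.2455483… = $14,241.8010…
Total = $58,000.00 + $9,860.0000 + $14,241.8010… = $82,101.80

$82,101.80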